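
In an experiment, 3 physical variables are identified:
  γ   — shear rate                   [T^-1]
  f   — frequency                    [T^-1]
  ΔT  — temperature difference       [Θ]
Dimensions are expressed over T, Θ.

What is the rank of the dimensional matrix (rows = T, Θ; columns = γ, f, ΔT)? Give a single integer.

2

Write exponents as rows T,Θ / cols γ,f,ΔT:
  T: [-1 -1  0]
  Θ: [ 0  0  1]
RREF → pivots at {γ,ΔT} ⇒ r = 2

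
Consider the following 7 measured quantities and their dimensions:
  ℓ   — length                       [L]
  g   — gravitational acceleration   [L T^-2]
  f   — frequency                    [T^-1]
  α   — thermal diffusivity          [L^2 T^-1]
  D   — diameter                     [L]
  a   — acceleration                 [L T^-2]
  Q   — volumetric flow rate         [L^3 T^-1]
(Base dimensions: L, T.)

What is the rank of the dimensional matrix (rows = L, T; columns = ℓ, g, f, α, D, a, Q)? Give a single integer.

2

Exponent matrix [L,T] × [ℓ,g,f,α,D,a,Q]:
  L: [ 1  1  0  2  1  1  3]
  T: [ 0 -2 -1 -1  0 -2 -1]
RREF → pivots at {ℓ,g} ⇒ r = 2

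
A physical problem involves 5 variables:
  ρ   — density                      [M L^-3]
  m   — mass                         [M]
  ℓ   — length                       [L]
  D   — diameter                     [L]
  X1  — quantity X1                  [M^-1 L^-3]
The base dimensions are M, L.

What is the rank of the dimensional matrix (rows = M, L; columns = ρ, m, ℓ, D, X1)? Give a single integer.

2

Exponent matrix [M,L] × [ρ,m,ℓ,D,X1]:
  M: [ 1  1  0  0 -1]
  L: [-3  0  1  1 -3]
Row reduction gives pivot columns ρ,m; rank = 2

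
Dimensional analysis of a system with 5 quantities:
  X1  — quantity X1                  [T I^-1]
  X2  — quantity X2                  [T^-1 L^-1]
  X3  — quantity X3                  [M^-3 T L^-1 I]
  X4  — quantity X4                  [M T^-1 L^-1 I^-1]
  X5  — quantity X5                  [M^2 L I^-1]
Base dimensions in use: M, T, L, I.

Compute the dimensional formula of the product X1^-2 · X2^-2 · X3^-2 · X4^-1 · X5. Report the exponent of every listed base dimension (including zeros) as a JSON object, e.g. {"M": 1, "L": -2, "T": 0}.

{"M": 7, "T": -1, "L": 6, "I": 0}

Exponent matrix [M,T,L,I] × [X1,X2,X3,X4,X5]:
  M: [ 0  0 -3  1  2]
  T: [ 1 -1  1 -1  0]
  L: [ 0 -1 -1 -1  1]
  I: [-1  0  1 -1 -1]
  [M]: (-2)·0+(-2)·0+(-2)·-3+(-1)·1+(1)·2 = 7
  [T]: (-2)·1+(-2)·-1+(-2)·1+(-1)·-1+(1)·0 = -1
  [L]: (-2)·0+(-2)·-1+(-2)·-1+(-1)·-1+(1)·1 = 6
  [I]: (-2)·-1+(-2)·0+(-2)·1+(-1)·-1+(1)·-1 = 0
⇒ M^7 T^-1 L^6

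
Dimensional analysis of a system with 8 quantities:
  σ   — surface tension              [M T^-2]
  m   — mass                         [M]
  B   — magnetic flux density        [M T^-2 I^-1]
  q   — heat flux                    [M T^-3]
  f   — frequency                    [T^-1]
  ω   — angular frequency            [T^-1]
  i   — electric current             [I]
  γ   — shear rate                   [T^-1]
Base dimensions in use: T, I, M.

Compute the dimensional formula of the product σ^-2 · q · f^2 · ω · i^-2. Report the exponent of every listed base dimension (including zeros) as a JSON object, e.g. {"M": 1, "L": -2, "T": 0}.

Dimensional matrix (T×I×M by σ×m×B×q×f×ω×i×γ):
  T: [-2  0 -2 -3 -1 -1  0 -1]
  I: [ 0  0 -1  0  0  0  1  0]
  M: [ 1  1  1  1  0  0  0  0]
  [T]: (-2)·-2+(1)·-3+(2)·-1+(1)·-1+(-2)·0 = -2
  [I]: (-2)·0+(1)·0+(2)·0+(1)·0+(-2)·1 = -2
  [M]: (-2)·1+(1)·1+(2)·0+(1)·0+(-2)·0 = -1
⇒ T^-2 I^-2 M^-1

{"T": -2, "I": -2, "M": -1}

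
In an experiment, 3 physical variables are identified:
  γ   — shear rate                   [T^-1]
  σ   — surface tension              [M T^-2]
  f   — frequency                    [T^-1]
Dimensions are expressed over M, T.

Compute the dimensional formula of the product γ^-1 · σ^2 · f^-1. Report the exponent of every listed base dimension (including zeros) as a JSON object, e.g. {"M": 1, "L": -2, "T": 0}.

{"M": 2, "T": -2}

Dimensional matrix (M×T by γ×σ×f):
  M: [ 0  1  0]
  T: [-1 -2 -1]
  [M]: (-1)·0+(2)·1+(-1)·0 = 2
  [T]: (-1)·-1+(2)·-2+(-1)·-1 = -2
⇒ M^2 T^-2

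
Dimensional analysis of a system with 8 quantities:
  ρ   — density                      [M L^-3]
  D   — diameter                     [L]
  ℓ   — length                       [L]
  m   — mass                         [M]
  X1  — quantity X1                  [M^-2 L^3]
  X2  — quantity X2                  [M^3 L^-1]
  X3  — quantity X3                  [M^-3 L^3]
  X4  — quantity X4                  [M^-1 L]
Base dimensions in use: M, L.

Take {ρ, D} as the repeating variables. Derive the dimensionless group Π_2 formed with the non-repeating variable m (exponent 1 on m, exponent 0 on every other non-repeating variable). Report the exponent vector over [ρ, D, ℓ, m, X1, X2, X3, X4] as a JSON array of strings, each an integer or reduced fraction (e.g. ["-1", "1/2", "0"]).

Exponent matrix [M,L] × [ρ,D,ℓ,m,X1,X2,X3,X4]:
  M: [ 1  0  0  1 -2  3 -3 -1]
  L: [-3  1  1  0  3 -1  3  1]
RREF → pivots at {ρ,D} ⇒ r = 2
Repeat: ρ,D; free: ℓ,m,X1,X2,X3,X4
RREF:
  r0: [   1    0    0    1   -2    3   -3   -1]
  r1: [   0    1    1    3   -3    8   -6   -2]
Fix exponent of m at 1, ℓ at 0, X1 at 0, X2 at 0, X3 at 0, X4 at 0; solve each RREF row for its pivot's exponent:
  r0: exp(ρ) + (1)·1 = 0 ⇒ exp(ρ) = -1
  r1: exp(D) + (3)·1 = 0 ⇒ exp(D) = -3
Π_2 = ρ^-1 · D^-3 · m

["-1", "-3", "0", "1", "0", "0", "0", "0"]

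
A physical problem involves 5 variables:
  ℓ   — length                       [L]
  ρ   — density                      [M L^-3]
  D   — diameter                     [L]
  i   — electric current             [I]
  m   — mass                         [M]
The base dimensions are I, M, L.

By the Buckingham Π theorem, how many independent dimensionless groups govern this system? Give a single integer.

2

Dimensional matrix (I×M×L by ℓ×ρ×D×i×m):
  I: [ 0  0  0  1  0]
  M: [ 0  1  0  0  1]
  L: [ 1 -3  1  0  0]
Echelon form has 3 nonzero rows (pivots: ℓ,ρ,i)
Π count = n − r = 5 − 3 = 2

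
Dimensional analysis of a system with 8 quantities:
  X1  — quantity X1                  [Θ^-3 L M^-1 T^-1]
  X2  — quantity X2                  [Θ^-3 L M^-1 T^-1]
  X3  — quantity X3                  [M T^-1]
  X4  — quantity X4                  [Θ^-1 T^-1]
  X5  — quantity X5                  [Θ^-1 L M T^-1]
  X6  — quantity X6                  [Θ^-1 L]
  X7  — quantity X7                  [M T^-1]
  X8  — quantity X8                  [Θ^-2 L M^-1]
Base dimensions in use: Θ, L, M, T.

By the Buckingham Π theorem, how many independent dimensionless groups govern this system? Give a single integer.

5

Exponent matrix [Θ,L,M,T] × [X1,X2,X3,X4,X5,X6,X7,X8]:
  Θ: [-3 -3  0 -1 -1 -1  0 -2]
  L: [ 1  1  0  0  1  1  0  1]
  M: [-1 -1  1  0  1  0  1 -1]
  T: [-1 -1 -1 -1 -1  0 -1  0]
Echelon form has 3 nonzero rows (pivots: X1,X3,X4)
n=8, r=3 ⇒ 5 dimensionless groups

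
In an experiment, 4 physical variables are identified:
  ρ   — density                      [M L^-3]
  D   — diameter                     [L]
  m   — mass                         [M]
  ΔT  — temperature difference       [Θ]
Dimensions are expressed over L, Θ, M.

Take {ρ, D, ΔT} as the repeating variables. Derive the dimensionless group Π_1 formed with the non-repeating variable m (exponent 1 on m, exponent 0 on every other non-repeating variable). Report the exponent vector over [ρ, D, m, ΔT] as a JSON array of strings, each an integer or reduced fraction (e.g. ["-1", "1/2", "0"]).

["-1", "-3", "1", "0"]

Dimensional matrix (L×Θ×M by ρ×D×m×ΔT):
  L: [-3  1  0  0]
  Θ: [ 0  0  0  1]
  M: [ 1  0  1  0]
Echelon form has 3 nonzero rows (pivots: ρ,D,ΔT)
Repeat: ρ,D,ΔT; free: m
RREF:
  r0: [   1    0    1    0]
  r1: [   0    1    3    0]
  r2: [   0    0    0    1]
Fix exponent of m at 1; solve each RREF row for its pivot's exponent:
  r0: exp(ρ) + (1)·1 = 0 ⇒ exp(ρ) = -1
  r1: exp(D) + (3)·1 = 0 ⇒ exp(D) = -3
  r2: exp(ΔT) + (0)·1 = 0 ⇒ exp(ΔT) = 0
Π_1 = ρ^-1 · D^-3 · m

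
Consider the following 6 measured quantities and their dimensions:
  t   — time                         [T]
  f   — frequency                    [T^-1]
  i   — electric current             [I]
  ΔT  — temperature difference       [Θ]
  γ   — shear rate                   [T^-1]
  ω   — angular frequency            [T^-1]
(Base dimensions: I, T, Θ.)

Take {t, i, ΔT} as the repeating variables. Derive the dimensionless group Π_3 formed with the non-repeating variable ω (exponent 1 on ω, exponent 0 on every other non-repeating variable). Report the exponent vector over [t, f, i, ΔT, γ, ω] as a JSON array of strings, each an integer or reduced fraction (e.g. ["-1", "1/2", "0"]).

["1", "0", "0", "0", "0", "1"]

Dimensional matrix (I×T×Θ by t×f×i×ΔT×γ×ω):
  I: [ 0  0  1  0  0  0]
  T: [ 1 -1  0  0 -1 -1]
  Θ: [ 0  0  0  1  0  0]
Row reduction gives pivot columns t,i,ΔT; rank = 3
Pivot set = {t,i,ΔT}, free = {f,γ,ω}
RREF:
  r0: [   1   -1    0    0   -1   -1]
  r1: [   0    0    1    0    0    0]
  r2: [   0    0    0    1    0    0]
Fix exponent of ω at 1, f at 0, γ at 0; solve each RREF row for its pivot's exponent:
  r0: exp(t) + (-1)·1 = 0 ⇒ exp(t) = 1
  r1: exp(i) + (0)·1 = 0 ⇒ exp(i) = 0
  r2: exp(ΔT) + (0)·1 = 0 ⇒ exp(ΔT) = 0
Π_3 = t · ω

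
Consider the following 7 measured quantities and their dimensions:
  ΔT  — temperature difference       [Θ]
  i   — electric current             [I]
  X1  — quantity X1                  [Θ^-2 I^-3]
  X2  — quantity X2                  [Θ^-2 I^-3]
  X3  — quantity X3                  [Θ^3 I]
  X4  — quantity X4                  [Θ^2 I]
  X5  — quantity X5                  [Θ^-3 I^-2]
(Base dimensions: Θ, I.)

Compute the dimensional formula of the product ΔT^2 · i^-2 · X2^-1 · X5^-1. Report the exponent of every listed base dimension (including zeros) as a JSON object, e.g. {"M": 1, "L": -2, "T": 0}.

Exponent matrix [Θ,I] × [ΔT,i,X1,X2,X3,X4,X5]:
  Θ: [ 1  0 -2 -2  3  2 -3]
  I: [ 0  1 -3 -3  1  1 -2]
  [Θ]: (2)·1+(-2)·0+(-1)·-2+(-1)·-3 = 7
  [I]: (2)·0+(-2)·1+(-1)·-3+(-1)·-2 = 3
⇒ Θ^7 I^3

{"Θ": 7, "I": 3}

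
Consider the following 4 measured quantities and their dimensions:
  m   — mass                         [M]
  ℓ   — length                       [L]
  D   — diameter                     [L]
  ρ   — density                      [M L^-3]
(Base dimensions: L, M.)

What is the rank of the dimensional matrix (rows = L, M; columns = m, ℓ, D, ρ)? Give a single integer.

Exponent matrix [L,M] × [m,ℓ,D,ρ]:
  L: [ 0  1  1 -3]
  M: [ 1  0  0  1]
Row reduction gives pivot columns m,ℓ; rank = 2

2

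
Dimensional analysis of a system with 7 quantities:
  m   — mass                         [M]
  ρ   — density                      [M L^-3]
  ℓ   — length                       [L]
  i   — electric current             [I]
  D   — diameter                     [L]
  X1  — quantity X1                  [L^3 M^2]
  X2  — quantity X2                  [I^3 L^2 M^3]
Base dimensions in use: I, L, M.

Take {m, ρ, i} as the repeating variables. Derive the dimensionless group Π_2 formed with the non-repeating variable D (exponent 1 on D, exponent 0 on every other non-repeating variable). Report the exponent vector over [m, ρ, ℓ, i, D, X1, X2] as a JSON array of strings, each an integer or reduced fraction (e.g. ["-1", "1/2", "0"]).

Write exponents as rows I,L,M / cols m,ρ,ℓ,i,D,X1,X2:
  I: [ 0  0  0  1  0  0  3]
  L: [ 0 -3  1  0  1  3  2]
  M: [ 1  1  0  0  0  2  3]
RREF → pivots at {m,ρ,i} ⇒ r = 3
Repeat: m,ρ,i; free: ℓ,D,X1,X2
RREF:
  r0: [   1    0  1/3    0  1/3    3 11/3]
  r1: [   0    1 -1/3    0 -1/3   -1 -2/3]
  r2: [   0    0    0    1    0    0    3]
Fix exponent of D at 1, ℓ at 0, X1 at 0, X2 at 0; solve each RREF row for its pivot's exponent:
  r0: exp(m) + (1/3)·1 = 0 ⇒ exp(m) = -1/3
  r1: exp(ρ) + (-1/3)·1 = 0 ⇒ exp(ρ) = 1/3
  r2: exp(i) + (0)·1 = 0 ⇒ exp(i) = 0
Π_2 = m^(-1/3) · ρ^(1/3) · D

["-1/3", "1/3", "0", "0", "1", "0", "0"]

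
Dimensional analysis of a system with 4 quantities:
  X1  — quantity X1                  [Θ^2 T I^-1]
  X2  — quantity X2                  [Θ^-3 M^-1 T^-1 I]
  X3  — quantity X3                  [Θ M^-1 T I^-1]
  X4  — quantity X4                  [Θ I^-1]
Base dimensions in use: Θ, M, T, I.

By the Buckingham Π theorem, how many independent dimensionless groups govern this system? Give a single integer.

1

Write exponents as rows Θ,M,T,I / cols X1,X2,X3,X4:
  Θ: [ 2 -3  1  1]
  M: [ 0 -1 -1  0]
  T: [ 1 -1  1  0]
  I: [-1  1 -1 -1]
RREF → pivots at {X1,X2,X4} ⇒ r = 3
Π count = n − r = 4 − 3 = 1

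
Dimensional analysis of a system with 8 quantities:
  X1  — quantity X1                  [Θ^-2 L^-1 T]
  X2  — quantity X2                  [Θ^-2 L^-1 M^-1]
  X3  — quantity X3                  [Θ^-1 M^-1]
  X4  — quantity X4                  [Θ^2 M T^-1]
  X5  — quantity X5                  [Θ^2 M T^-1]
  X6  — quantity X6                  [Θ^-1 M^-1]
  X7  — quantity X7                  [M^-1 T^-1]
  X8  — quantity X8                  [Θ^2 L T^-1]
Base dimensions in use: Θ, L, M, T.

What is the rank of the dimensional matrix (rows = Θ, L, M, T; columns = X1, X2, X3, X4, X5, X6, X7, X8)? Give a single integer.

3

Dimensional matrix (Θ×L×M×T by X1×X2×X3×X4×X5×X6×X7×X8):
  Θ: [-2 -2 -1  2  2 -1  0  2]
  L: [-1 -1  0  0  0  0  0  1]
  M: [ 0 -1 -1  1  1 -1 -1  0]
  T: [ 1  0  0 -1 -1  0 -1 -1]
RREF → pivots at {X1,X2,X3} ⇒ r = 3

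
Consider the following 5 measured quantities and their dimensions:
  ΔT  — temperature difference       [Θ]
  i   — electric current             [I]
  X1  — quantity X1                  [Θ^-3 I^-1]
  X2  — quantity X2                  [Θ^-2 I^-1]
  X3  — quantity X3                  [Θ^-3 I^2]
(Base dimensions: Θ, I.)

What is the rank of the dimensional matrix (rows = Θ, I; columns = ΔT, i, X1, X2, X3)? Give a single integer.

Write exponents as rows Θ,I / cols ΔT,i,X1,X2,X3:
  Θ: [ 1  0 -3 -2 -3]
  I: [ 0  1 -1 -1  2]
RREF → pivots at {ΔT,i} ⇒ r = 2

2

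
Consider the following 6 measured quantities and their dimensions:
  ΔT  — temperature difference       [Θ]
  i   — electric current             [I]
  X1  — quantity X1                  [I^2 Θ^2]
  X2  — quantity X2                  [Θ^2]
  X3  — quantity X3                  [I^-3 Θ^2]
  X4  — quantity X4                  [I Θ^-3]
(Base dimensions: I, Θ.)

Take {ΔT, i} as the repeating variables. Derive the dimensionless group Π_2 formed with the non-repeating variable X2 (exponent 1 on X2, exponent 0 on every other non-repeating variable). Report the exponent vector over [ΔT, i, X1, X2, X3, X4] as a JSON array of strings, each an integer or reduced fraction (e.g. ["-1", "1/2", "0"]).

Dimensional matrix (I×Θ by ΔT×i×X1×X2×X3×X4):
  I: [ 0  1  2  0 -3  1]
  Θ: [ 1  0  2  2  2 -3]
Row reduction gives pivot columns ΔT,i; rank = 2
Repeat: ΔT,i; free: X1,X2,X3,X4
RREF:
  r0: [   1    0    2    2    2   -3]
  r1: [   0    1    2    0   -3    1]
Fix exponent of X2 at 1, X1 at 0, X3 at 0, X4 at 0; solve each RREF row for its pivot's exponent:
  r0: exp(ΔT) + (2)·1 = 0 ⇒ exp(ΔT) = -2
  r1: exp(i) + (0)·1 = 0 ⇒ exp(i) = 0
Π_2 = ΔT^-2 · X2

["-2", "0", "0", "1", "0", "0"]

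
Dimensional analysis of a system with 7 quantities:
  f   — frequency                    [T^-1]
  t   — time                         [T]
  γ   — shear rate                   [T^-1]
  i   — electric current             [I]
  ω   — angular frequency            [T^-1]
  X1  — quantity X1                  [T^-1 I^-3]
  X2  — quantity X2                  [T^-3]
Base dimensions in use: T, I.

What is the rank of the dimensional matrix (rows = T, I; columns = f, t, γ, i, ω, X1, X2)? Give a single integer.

Exponent matrix [T,I] × [f,t,γ,i,ω,X1,X2]:
  T: [-1  1 -1  0 -1 -1 -3]
  I: [ 0  0  0  1  0 -3  0]
Row reduction gives pivot columns f,i; rank = 2

2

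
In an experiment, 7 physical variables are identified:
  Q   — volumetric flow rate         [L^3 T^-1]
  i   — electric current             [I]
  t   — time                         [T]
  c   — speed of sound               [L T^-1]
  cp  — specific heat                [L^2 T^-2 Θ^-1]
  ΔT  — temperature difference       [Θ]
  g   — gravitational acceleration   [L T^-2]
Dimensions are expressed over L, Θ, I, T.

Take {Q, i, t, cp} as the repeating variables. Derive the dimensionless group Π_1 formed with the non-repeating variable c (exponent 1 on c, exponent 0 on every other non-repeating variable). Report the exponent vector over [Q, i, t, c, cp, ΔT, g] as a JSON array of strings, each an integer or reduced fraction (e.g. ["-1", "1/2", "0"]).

["-1/3", "0", "2/3", "1", "0", "0", "0"]

Dimensional matrix (L×Θ×I×T by Q×i×t×c×cp×ΔT×g):
  L: [ 3  0  0  1  2  0  1]
  Θ: [ 0  0  0  0 -1  1  0]
  I: [ 0  1  0  0  0  0  0]
  T: [-1  0  1 -1 -2  0 -2]
RREF → pivots at {Q,i,t,cp} ⇒ r = 4
Repeat: Q,i,t,cp; free: c,ΔT,g
RREF:
  r0: [   1    0    0  1/3    0  2/3  1/3]
  r1: [   0    1    0    0    0    0    0]
  r2: [   0    0    1 -2/3    0 -4/3 -5/3]
  r3: [   0    0    0    0    1   -1    0]
Fix exponent of c at 1, ΔT at 0, g at 0; solve each RREF row for its pivot's exponent:
  r0: exp(Q) + (1/3)·1 = 0 ⇒ exp(Q) = -1/3
  r1: exp(i) + (0)·1 = 0 ⇒ exp(i) = 0
  r2: exp(t) + (-2/3)·1 = 0 ⇒ exp(t) = 2/3
  r3: exp(cp) + (0)·1 = 0 ⇒ exp(cp) = 0
Π_1 = Q^(-1/3) · t^(2/3) · c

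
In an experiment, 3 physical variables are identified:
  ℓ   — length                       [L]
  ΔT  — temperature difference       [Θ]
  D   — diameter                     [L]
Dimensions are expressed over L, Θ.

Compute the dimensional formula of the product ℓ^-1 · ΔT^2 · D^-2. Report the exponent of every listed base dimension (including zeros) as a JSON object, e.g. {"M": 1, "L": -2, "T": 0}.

{"L": -3, "Θ": 2}

Write exponents as rows L,Θ / cols ℓ,ΔT,D:
  L: [ 1  0  1]
  Θ: [ 0  1  0]
  [L]: (-1)·1+(2)·0+(-2)·1 = -3
  [Θ]: (-1)·0+(2)·1+(-2)·0 = 2
⇒ L^-3 Θ^2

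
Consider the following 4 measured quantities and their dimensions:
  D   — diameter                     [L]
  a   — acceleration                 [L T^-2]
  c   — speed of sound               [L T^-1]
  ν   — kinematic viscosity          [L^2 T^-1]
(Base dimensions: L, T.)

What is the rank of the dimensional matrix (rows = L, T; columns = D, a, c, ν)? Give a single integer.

Dimensional matrix (L×T by D×a×c×ν):
  L: [ 1  1  1  2]
  T: [ 0 -2 -1 -1]
RREF → pivots at {D,a} ⇒ r = 2

2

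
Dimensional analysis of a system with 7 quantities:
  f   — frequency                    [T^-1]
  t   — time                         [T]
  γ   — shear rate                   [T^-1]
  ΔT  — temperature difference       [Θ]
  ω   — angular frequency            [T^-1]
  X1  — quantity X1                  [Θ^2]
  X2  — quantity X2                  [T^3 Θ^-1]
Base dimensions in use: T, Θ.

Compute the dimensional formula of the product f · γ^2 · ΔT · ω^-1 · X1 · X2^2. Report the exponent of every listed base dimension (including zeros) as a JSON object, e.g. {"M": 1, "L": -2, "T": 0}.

Dimensional matrix (T×Θ by f×t×γ×ΔT×ω×X1×X2):
  T: [-1  1 -1  0 -1  0  3]
  Θ: [ 0  0  0  1  0  2 -1]
  [T]: (1)·-1+(2)·-1+(1)·0+(-1)·-1+(1)·0+(2)·3 = 4
  [Θ]: (1)·0+(2)·0+(1)·1+(-1)·0+(1)·2+(2)·-1 = 1
⇒ T^4 Θ

{"T": 4, "Θ": 1}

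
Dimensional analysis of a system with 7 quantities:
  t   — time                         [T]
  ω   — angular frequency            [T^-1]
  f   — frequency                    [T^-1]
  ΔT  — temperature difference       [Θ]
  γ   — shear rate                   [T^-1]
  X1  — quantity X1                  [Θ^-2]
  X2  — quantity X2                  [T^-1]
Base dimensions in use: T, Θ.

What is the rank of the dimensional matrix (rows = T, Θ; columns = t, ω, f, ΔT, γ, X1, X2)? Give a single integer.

Write exponents as rows T,Θ / cols t,ω,f,ΔT,γ,X1,X2:
  T: [ 1 -1 -1  0 -1  0 -1]
  Θ: [ 0  0  0  1  0 -2  0]
Echelon form has 2 nonzero rows (pivots: t,ΔT)

2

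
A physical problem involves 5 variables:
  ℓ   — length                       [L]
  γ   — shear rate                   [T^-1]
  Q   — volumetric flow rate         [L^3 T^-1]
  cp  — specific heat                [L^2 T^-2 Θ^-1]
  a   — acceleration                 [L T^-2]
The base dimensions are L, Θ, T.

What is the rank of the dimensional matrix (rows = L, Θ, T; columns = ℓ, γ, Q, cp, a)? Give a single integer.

3

Dimensional matrix (L×Θ×T by ℓ×γ×Q×cp×a):
  L: [ 1  0  3  2  1]
  Θ: [ 0  0  0 -1  0]
  T: [ 0 -1 -1 -2 -2]
Echelon form has 3 nonzero rows (pivots: ℓ,γ,cp)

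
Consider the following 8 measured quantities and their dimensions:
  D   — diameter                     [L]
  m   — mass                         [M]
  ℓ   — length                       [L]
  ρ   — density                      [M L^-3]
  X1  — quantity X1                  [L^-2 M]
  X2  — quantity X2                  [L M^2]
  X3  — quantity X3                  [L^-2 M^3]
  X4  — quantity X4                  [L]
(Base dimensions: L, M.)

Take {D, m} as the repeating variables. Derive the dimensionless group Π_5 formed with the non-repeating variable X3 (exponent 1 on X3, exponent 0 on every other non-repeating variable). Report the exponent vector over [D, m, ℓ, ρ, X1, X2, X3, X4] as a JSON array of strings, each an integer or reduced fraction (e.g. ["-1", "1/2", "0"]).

["2", "-3", "0", "0", "0", "0", "1", "0"]

Write exponents as rows L,M / cols D,m,ℓ,ρ,X1,X2,X3,X4:
  L: [ 1  0  1 -3 -2  1 -2  1]
  M: [ 0  1  0  1  1  2  3  0]
Row reduction gives pivot columns D,m; rank = 2
Repeat: D,m; free: ℓ,ρ,X1,X2,X3,X4
RREF:
  r0: [   1    0    1   -3   -2    1   -2    1]
  r1: [   0    1    0    1    1    2    3    0]
Fix exponent of X3 at 1, ℓ at 0, ρ at 0, X1 at 0, X2 at 0, X4 at 0; solve each RREF row for its pivot's exponent:
  r0: exp(D) + (-2)·1 = 0 ⇒ exp(D) = 2
  r1: exp(m) + (3)·1 = 0 ⇒ exp(m) = -3
Π_5 = D^2 · m^-3 · X3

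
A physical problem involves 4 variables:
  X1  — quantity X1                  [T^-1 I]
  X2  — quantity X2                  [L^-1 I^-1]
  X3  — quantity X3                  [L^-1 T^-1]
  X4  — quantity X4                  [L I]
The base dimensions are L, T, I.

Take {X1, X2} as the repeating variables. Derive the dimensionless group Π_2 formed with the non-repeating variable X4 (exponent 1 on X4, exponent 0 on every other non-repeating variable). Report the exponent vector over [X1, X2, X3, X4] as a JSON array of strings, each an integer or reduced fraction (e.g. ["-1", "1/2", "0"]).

Dimensional matrix (L×T×I by X1×X2×X3×X4):
  L: [ 0 -1 -1  1]
  T: [-1  0 -1  0]
  I: [ 1 -1  0  1]
Row reduction gives pivot columns X1,X2; rank = 2
Repeat: X1,X2; free: X3,X4
RREF:
  r0: [   1    0    1    0]
  r1: [   0    1    1   -1]
  r2: [   0    0    0    0]
Fix exponent of X4 at 1, X3 at 0; solve each RREF row for its pivot's exponent:
  r0: exp(X1) + (0)·1 = 0 ⇒ exp(X1) = 0
  r1: exp(X2) + (-1)·1 = 0 ⇒ exp(X2) = 1
Π_2 = X2 · X4

["0", "1", "0", "1"]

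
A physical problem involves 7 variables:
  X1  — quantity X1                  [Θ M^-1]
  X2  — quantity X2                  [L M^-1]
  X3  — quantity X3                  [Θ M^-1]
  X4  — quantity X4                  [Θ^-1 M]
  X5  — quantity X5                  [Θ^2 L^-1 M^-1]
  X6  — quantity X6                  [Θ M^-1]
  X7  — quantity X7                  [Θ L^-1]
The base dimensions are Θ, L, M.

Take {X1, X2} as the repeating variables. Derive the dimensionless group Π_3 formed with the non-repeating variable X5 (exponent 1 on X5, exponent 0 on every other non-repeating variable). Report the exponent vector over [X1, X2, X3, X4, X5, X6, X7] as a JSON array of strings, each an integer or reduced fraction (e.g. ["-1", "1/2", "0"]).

Write exponents as rows Θ,L,M / cols X1,X2,X3,X4,X5,X6,X7:
  Θ: [ 1  0  1 -1  2  1  1]
  L: [ 0  1  0  0 -1  0 -1]
  M: [-1 -1 -1  1 -1 -1  0]
Row reduction gives pivot columns X1,X2; rank = 2
Pivot set = {X1,X2}, free = {X3,X4,X5,X6,X7}
RREF:
  r0: [   1    0    1   -1    2    1    1]
  r1: [   0    1    0    0   -1    0   -1]
  r2: [   0    0    0    0    0    0    0]
Fix exponent of X5 at 1, X3 at 0, X4 at 0, X6 at 0, X7 at 0; solve each RREF row for its pivot's exponent:
  r0: exp(X1) + (2)·1 = 0 ⇒ exp(X1) = -2
  r1: exp(X2) + (-1)·1 = 0 ⇒ exp(X2) = 1
Π_3 = X1^-2 · X2 · X5

["-2", "1", "0", "0", "1", "0", "0"]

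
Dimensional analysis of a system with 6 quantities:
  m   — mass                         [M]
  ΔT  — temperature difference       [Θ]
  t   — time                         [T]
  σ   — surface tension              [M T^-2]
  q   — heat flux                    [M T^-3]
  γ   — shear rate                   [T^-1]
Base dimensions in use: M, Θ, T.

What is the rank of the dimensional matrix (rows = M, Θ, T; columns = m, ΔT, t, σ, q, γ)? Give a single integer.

3

Dimensional matrix (M×Θ×T by m×ΔT×t×σ×q×γ):
  M: [ 1  0  0  1  1  0]
  Θ: [ 0  1  0  0  0  0]
  T: [ 0  0  1 -2 -3 -1]
RREF → pivots at {m,ΔT,t} ⇒ r = 3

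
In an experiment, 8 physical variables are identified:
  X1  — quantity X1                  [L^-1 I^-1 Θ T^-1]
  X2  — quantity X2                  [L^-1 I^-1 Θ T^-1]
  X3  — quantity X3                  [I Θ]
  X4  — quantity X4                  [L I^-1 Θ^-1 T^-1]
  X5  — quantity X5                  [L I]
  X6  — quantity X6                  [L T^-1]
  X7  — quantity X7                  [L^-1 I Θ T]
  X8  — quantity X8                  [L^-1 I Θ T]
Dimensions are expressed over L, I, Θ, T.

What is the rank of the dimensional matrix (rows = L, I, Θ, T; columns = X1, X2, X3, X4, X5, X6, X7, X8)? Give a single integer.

3

Exponent matrix [L,I,Θ,T] × [X1,X2,X3,X4,X5,X6,X7,X8]:
  L: [-1 -1  0  1  1  1 -1 -1]
  I: [-1 -1  1 -1  1  0  1  1]
  Θ: [ 1  1  1 -1  0  0  1  1]
  T: [-1 -1  0 -1  0 -1  1  1]
RREF → pivots at {X1,X3,X4} ⇒ r = 3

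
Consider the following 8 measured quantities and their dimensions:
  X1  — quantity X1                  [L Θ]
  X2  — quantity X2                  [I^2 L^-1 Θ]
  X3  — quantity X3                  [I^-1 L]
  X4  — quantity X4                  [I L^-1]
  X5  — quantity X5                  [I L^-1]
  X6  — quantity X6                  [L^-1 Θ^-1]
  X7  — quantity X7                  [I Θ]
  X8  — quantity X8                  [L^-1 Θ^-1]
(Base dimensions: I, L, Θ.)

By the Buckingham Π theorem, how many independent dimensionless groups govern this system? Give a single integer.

Dimensional matrix (I×L×Θ by X1×X2×X3×X4×X5×X6×X7×X8):
  I: [ 0  2 -1  1  1  0  1  0]
  L: [ 1 -1  1 -1 -1 -1  0 -1]
  Θ: [ 1  1  0  0  0 -1  1 -1]
Row reduction gives pivot columns X1,X2; rank = 2
n=8, r=2 ⇒ 6 dimensionless groups

6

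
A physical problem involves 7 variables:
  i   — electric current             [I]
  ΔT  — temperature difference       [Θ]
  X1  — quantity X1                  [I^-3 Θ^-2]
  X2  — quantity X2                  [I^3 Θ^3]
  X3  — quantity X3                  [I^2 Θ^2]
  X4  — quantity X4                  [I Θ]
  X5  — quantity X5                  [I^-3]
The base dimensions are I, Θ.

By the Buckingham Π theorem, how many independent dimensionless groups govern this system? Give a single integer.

5

Exponent matrix [I,Θ] × [i,ΔT,X1,X2,X3,X4,X5]:
  I: [ 1  0 -3  3  2  1 -3]
  Θ: [ 0  1 -2  3  2  1  0]
Row reduction gives pivot columns i,ΔT; rank = 2
7 vars − rank 2 = 5 Π groups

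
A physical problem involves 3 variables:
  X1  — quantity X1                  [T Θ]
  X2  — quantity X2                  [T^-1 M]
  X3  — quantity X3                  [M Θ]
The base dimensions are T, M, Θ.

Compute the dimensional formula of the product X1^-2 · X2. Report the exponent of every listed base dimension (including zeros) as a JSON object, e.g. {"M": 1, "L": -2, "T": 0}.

Dimensional matrix (T×M×Θ by X1×X2×X3):
  T: [ 1 -1  0]
  M: [ 0  1  1]
  Θ: [ 1  0  1]
  [T]: (-2)·1+(1)·-1 = -3
  [M]: (-2)·0+(1)·1 = 1
  [Θ]: (-2)·1+(1)·0 = -2
⇒ T^-3 M Θ^-2

{"T": -3, "M": 1, "Θ": -2}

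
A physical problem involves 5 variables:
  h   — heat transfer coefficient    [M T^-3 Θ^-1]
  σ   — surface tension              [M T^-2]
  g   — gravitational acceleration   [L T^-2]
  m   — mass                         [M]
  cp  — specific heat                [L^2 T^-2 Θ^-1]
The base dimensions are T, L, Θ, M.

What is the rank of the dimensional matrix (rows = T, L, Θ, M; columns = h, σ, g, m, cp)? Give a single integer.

4

Exponent matrix [T,L,Θ,M] × [h,σ,g,m,cp]:
  T: [-3 -2 -2  0 -2]
  L: [ 0  0  1  0  2]
  Θ: [-1  0  0  0 -1]
  M: [ 1  1  0  1  0]
Echelon form has 4 nonzero rows (pivots: h,σ,g,m)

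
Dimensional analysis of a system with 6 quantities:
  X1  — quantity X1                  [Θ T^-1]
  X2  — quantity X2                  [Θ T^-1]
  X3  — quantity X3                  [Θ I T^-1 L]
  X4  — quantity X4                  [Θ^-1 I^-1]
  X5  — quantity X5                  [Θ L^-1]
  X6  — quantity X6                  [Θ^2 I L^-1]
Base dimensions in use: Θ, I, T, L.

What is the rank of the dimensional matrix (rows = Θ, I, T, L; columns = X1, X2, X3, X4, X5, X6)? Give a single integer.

3

Exponent matrix [Θ,I,T,L] × [X1,X2,X3,X4,X5,X6]:
  Θ: [ 1  1  1 -1  1  2]
  I: [ 0  0  1 -1  0  1]
  T: [-1 -1 -1  0  0  0]
  L: [ 0  0  1  0 -1 -1]
Echelon form has 3 nonzero rows (pivots: X1,X3,X4)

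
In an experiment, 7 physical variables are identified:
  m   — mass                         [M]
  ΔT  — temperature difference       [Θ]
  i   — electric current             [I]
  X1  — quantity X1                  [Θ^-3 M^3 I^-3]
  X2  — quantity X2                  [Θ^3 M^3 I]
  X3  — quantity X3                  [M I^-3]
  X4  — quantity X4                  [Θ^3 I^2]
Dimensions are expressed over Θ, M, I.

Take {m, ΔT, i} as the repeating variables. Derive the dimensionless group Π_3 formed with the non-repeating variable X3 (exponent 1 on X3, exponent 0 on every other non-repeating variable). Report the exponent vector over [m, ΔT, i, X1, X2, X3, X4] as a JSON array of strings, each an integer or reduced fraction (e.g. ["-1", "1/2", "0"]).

["-1", "0", "3", "0", "0", "1", "0"]

Dimensional matrix (Θ×M×I by m×ΔT×i×X1×X2×X3×X4):
  Θ: [ 0  1  0 -3  3  0  3]
  M: [ 1  0  0  3  3  1  0]
  I: [ 0  0  1 -3  1 -3  2]
Row reduction gives pivot columns m,ΔT,i; rank = 3
Repeat: m,ΔT,i; free: X1,X2,X3,X4
RREF:
  r0: [   1    0    0    3    3    1    0]
  r1: [   0    1    0   -3    3    0    3]
  r2: [   0    0    1   -3    1   -3    2]
Fix exponent of X3 at 1, X1 at 0, X2 at 0, X4 at 0; solve each RREF row for its pivot's exponent:
  r0: exp(m) + (1)·1 = 0 ⇒ exp(m) = -1
  r1: exp(ΔT) + (0)·1 = 0 ⇒ exp(ΔT) = 0
  r2: exp(i) + (-3)·1 = 0 ⇒ exp(i) = 3
Π_3 = m^-1 · i^3 · X3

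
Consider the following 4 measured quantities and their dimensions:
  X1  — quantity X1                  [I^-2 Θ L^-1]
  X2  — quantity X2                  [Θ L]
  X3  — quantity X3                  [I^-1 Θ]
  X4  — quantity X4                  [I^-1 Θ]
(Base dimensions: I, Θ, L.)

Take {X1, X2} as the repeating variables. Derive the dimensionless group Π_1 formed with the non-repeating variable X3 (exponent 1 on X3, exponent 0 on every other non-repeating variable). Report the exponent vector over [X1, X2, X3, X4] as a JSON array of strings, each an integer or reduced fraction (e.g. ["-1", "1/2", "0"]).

["-1/2", "-1/2", "1", "0"]

Dimensional matrix (I×Θ×L by X1×X2×X3×X4):
  I: [-2  0 -1 -1]
  Θ: [ 1  1  1  1]
  L: [-1  1  0  0]
Echelon form has 2 nonzero rows (pivots: X1,X2)
Repeat: X1,X2; free: X3,X4
RREF:
  r0: [   1    0  1/2  1/2]
  r1: [   0    1  1/2  1/2]
  r2: [   0    0    0    0]
Fix exponent of X3 at 1, X4 at 0; solve each RREF row for its pivot's exponent:
  r0: exp(X1) + (1/2)·1 = 0 ⇒ exp(X1) = -1/2
  r1: exp(X2) + (1/2)·1 = 0 ⇒ exp(X2) = -1/2
Π_1 = X1^(-1/2) · X2^(-1/2) · X3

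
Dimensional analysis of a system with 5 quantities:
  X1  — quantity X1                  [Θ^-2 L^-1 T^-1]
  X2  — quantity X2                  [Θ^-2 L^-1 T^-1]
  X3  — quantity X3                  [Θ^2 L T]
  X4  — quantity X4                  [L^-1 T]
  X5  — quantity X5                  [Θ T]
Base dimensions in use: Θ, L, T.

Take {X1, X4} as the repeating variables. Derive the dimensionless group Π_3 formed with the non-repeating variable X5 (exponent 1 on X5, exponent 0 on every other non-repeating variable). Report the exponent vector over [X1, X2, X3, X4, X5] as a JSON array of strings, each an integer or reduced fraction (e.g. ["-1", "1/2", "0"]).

Write exponents as rows Θ,L,T / cols X1,X2,X3,X4,X5:
  Θ: [-2 -2  2  0  1]
  L: [-1 -1  1 -1  0]
  T: [-1 -1  1  1  1]
Row reduction gives pivot columns X1,X4; rank = 2
Repeat: X1,X4; free: X2,X3,X5
RREF:
  r0: [   1    1   -1    0 -1/2]
  r1: [   0    0    0    1  1/2]
  r2: [   0    0    0    0    0]
Fix exponent of X5 at 1, X2 at 0, X3 at 0; solve each RREF row for its pivot's exponent:
  r0: exp(X1) + (-1/2)·1 = 0 ⇒ exp(X1) = 1/2
  r1: exp(X4) + (1/2)·1 = 0 ⇒ exp(X4) = -1/2
Π_3 = X1^(1/2) · X4^(-1/2) · X5

["1/2", "0", "0", "-1/2", "1"]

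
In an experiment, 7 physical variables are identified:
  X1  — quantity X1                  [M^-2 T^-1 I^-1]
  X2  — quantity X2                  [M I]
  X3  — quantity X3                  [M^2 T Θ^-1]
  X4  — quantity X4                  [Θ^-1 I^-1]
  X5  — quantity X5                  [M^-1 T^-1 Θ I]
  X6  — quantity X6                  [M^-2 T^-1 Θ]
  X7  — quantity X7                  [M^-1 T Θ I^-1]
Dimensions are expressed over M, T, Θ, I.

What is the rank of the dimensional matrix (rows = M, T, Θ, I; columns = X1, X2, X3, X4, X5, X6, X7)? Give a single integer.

3

Exponent matrix [M,T,Θ,I] × [X1,X2,X3,X4,X5,X6,X7]:
  M: [-2  1  2  0 -1 -2 -1]
  T: [-1  0  1  0 -1 -1  1]
  Θ: [ 0  0 -1 -1  1  1  1]
  I: [-1  1  0 -1  1  0 -1]
Echelon form has 3 nonzero rows (pivots: X1,X2,X3)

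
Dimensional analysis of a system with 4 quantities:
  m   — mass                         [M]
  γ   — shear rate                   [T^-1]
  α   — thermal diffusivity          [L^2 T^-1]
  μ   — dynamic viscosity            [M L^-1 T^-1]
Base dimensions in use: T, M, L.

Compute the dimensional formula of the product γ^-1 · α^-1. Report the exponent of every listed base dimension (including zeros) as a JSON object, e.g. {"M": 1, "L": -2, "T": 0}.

{"T": 2, "M": 0, "L": -2}

Exponent matrix [T,M,L] × [m,γ,α,μ]:
  T: [ 0 -1 -1 -1]
  M: [ 1  0  0  1]
  L: [ 0  0  2 -1]
  [T]: (-1)·-1+(-1)·-1 = 2
  [M]: (-1)·0+(-1)·0 = 0
  [L]: (-1)·0+(-1)·2 = -2
⇒ T^2 L^-2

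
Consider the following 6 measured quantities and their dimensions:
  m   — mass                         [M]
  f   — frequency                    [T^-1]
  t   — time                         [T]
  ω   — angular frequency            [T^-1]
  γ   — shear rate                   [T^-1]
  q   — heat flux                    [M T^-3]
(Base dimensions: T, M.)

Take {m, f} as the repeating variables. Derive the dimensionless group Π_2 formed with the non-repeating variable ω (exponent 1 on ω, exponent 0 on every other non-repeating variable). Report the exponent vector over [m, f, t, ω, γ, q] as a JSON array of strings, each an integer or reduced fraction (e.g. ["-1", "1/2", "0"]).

["0", "-1", "0", "1", "0", "0"]

Exponent matrix [T,M] × [m,f,t,ω,γ,q]:
  T: [ 0 -1  1 -1 -1 -3]
  M: [ 1  0  0  0  0  1]
Row reduction gives pivot columns m,f; rank = 2
Repeat: m,f; free: t,ω,γ,q
RREF:
  r0: [   1    0    0    0    0    1]
  r1: [   0    1   -1    1    1    3]
Fix exponent of ω at 1, t at 0, γ at 0, q at 0; solve each RREF row for its pivot's exponent:
  r0: exp(m) + (0)·1 = 0 ⇒ exp(m) = 0
  r1: exp(f) + (1)·1 = 0 ⇒ exp(f) = -1
Π_2 = f^-1 · ω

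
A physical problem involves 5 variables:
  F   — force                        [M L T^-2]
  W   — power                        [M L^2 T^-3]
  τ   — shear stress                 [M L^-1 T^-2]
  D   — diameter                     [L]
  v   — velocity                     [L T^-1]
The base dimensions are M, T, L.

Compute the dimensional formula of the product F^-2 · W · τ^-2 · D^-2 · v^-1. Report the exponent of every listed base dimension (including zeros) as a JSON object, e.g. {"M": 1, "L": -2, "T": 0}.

{"M": -3, "T": 6, "L": -1}

Write exponents as rows M,T,L / cols F,W,τ,D,v:
  M: [ 1  1  1  0  0]
  T: [-2 -3 -2  0 -1]
  L: [ 1  2 -1  1  1]
  [M]: (-2)·1+(1)·1+(-2)·1+(-2)·0+(-1)·0 = -3
  [T]: (-2)·-2+(1)·-3+(-2)·-2+(-2)·0+(-1)·-1 = 6
  [L]: (-2)·1+(1)·2+(-2)·-1+(-2)·1+(-1)·1 = -1
⇒ M^-3 T^6 L^-1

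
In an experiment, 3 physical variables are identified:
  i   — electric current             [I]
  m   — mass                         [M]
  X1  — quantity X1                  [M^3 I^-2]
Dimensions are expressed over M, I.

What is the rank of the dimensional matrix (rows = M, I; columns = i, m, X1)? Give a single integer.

2

Dimensional matrix (M×I by i×m×X1):
  M: [ 0  1  3]
  I: [ 1  0 -2]
RREF → pivots at {i,m} ⇒ r = 2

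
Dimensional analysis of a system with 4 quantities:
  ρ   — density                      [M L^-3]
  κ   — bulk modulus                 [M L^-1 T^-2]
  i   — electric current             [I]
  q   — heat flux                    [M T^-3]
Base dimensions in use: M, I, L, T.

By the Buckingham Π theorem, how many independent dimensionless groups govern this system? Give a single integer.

Exponent matrix [M,I,L,T] × [ρ,κ,i,q]:
  M: [ 1  1  0  1]
  I: [ 0  0  1  0]
  L: [-3 -1  0  0]
  T: [ 0 -2  0 -3]
Row reduction gives pivot columns ρ,κ,i; rank = 3
Π count = n − r = 4 − 3 = 1

1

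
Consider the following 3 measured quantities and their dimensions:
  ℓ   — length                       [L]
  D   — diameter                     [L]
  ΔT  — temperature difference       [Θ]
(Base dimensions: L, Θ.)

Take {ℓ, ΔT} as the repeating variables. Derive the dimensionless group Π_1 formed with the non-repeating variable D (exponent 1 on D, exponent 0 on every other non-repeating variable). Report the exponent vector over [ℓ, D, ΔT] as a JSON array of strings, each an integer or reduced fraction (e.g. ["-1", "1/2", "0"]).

Exponent matrix [L,Θ] × [ℓ,D,ΔT]:
  L: [ 1  1  0]
  Θ: [ 0  0  1]
Row reduction gives pivot columns ℓ,ΔT; rank = 2
Pivot set = {ℓ,ΔT}, free = {D}
RREF:
  r0: [   1    1    0]
  r1: [   0    0    1]
Fix exponent of D at 1; solve each RREF row for its pivot's exponent:
  r0: exp(ℓ) + (1)·1 = 0 ⇒ exp(ℓ) = -1
  r1: exp(ΔT) + (0)·1 = 0 ⇒ exp(ΔT) = 0
Π_1 = ℓ^-1 · D

["-1", "1", "0"]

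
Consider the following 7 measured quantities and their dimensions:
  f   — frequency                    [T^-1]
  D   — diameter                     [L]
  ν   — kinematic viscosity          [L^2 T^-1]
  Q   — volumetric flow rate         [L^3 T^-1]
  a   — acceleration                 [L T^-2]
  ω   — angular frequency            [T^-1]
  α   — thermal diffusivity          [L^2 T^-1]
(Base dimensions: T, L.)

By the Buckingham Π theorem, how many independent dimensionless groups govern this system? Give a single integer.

Exponent matrix [T,L] × [f,D,ν,Q,a,ω,α]:
  T: [-1  0 -1 -1 -2 -1 -1]
  L: [ 0  1  2  3  1  0  2]
RREF → pivots at {f,D} ⇒ r = 2
n=7, r=2 ⇒ 5 dimensionless groups

5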